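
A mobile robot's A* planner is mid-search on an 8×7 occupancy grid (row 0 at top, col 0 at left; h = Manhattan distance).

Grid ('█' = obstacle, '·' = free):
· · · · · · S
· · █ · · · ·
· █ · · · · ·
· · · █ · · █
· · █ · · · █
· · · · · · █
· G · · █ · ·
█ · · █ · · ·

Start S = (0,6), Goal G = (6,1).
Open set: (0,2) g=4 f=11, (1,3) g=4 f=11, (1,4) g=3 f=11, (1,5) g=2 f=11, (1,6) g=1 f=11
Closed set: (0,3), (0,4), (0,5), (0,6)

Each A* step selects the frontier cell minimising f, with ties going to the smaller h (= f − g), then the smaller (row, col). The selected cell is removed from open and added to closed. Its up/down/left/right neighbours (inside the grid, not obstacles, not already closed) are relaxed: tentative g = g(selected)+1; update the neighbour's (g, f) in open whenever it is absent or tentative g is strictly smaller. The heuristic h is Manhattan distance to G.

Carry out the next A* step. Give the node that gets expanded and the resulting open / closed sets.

step 1: expand (0,2) (f=11, h=7) → closed; open now [(0,1) g=5 f=11, (1,3) g=4 f=11, (1,4) g=3 f=11, (1,5) g=2 f=11, (1,6) g=1 f=11]

expanded=(0,2); open=[(0,1) g=5 f=11, (1,3) g=4 f=11, (1,4) g=3 f=11, (1,5) g=2 f=11, (1,6) g=1 f=11]; closed=[(0,2), (0,3), (0,4), (0,5), (0,6)]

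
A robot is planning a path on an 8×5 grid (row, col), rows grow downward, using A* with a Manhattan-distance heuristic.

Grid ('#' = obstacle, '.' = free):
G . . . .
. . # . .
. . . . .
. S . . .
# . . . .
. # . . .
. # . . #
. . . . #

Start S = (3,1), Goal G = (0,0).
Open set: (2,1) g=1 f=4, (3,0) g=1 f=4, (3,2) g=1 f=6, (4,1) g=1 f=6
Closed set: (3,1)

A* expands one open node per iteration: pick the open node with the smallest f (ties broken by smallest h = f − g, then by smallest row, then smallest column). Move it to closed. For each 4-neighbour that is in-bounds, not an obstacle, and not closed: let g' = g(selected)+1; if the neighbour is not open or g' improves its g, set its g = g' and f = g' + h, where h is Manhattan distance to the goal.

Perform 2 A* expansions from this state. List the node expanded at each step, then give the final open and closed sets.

order=[(2,1) → (1,1)]; open=[(0,1) g=3 f=4, (1,0) g=3 f=4, (2,0) g=2 f=4, (2,2) g=2 f=6, (3,0) g=1 f=4, (3,2) g=1 f=6, (4,1) g=1 f=6]; closed=[(1,1), (2,1), (3,1)]

step 1: expand (2,1) (f=4, h=3) → closed; open now [(1,1) g=2 f=4, (2,0) g=2 f=4, (2,2) g=2 f=6, (3,0) g=1 f=4, (3,2) g=1 f=6, (4,1) g=1 f=6]
step 2: expand (1,1) (f=4, h=2) → closed; open now [(0,1) g=3 f=4, (1,0) g=3 f=4, (2,0) g=2 f=4, (2,2) g=2 f=6, (3,0) g=1 f=4, (3,2) g=1 f=6, (4,1) g=1 f=6]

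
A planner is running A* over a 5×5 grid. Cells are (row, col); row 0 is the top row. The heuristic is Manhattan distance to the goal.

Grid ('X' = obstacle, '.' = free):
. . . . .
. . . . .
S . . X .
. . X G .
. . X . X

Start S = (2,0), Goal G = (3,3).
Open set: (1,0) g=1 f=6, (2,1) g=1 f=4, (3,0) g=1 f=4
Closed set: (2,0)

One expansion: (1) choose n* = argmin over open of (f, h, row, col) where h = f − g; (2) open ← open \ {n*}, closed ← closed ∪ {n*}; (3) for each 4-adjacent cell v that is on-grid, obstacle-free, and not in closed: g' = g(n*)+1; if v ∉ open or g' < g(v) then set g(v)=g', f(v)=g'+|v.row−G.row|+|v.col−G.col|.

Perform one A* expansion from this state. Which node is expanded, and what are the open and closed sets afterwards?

step 1: expand (2,1) (f=4, h=3) → closed; open now [(1,0) g=1 f=6, (1,1) g=2 f=6, (2,2) g=2 f=4, (3,0) g=1 f=4, (3,1) g=2 f=4]

expanded=(2,1); open=[(1,0) g=1 f=6, (1,1) g=2 f=6, (2,2) g=2 f=4, (3,0) g=1 f=4, (3,1) g=2 f=4]; closed=[(2,0), (2,1)]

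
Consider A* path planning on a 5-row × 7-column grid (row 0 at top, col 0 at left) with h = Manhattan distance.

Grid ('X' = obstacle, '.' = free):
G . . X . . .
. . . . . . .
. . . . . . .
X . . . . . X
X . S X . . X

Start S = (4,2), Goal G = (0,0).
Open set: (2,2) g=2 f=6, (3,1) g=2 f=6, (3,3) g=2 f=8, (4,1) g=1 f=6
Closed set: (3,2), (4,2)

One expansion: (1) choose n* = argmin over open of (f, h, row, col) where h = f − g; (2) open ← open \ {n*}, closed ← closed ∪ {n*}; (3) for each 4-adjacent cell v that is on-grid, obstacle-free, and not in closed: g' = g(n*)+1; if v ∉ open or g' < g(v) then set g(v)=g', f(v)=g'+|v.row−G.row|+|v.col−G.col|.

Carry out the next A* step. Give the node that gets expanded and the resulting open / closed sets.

step 1: expand (2,2) (f=6, h=4) → closed; open now [(1,2) g=3 f=6, (2,1) g=3 f=6, (2,3) g=3 f=8, (3,1) g=2 f=6, (3,3) g=2 f=8, (4,1) g=1 f=6]

expanded=(2,2); open=[(1,2) g=3 f=6, (2,1) g=3 f=6, (2,3) g=3 f=8, (3,1) g=2 f=6, (3,3) g=2 f=8, (4,1) g=1 f=6]; closed=[(2,2), (3,2), (4,2)]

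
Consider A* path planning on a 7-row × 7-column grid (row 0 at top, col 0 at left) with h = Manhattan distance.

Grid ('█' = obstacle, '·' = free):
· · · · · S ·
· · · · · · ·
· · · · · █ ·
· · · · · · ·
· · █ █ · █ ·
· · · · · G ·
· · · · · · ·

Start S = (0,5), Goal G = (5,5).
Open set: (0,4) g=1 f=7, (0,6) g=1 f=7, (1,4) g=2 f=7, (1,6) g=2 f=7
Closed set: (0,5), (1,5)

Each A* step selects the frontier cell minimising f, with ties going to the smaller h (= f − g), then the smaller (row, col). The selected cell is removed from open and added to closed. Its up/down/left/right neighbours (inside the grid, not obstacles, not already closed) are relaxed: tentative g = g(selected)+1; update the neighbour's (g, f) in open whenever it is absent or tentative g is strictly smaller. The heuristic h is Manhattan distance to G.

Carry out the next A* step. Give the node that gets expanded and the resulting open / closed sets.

expanded=(1,4); open=[(0,4) g=1 f=7, (0,6) g=1 f=7, (1,3) g=3 f=9, (1,6) g=2 f=7, (2,4) g=3 f=7]; closed=[(0,5), (1,4), (1,5)]

step 1: expand (1,4) (f=7, h=5) → closed; open now [(0,4) g=1 f=7, (0,6) g=1 f=7, (1,3) g=3 f=9, (1,6) g=2 f=7, (2,4) g=3 f=7]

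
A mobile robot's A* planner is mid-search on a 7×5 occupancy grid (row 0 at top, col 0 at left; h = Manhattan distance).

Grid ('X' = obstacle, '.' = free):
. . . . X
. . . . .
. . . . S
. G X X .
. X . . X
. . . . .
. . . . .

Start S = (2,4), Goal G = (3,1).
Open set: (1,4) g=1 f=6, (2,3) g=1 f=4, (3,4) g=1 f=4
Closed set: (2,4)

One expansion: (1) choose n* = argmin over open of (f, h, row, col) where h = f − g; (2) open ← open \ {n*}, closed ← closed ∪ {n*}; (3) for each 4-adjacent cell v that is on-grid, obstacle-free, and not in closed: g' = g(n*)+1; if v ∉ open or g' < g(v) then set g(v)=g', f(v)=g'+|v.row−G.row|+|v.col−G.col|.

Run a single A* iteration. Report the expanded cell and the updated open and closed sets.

step 1: expand (2,3) (f=4, h=3) → closed; open now [(1,3) g=2 f=6, (1,4) g=1 f=6, (2,2) g=2 f=4, (3,4) g=1 f=4]

expanded=(2,3); open=[(1,3) g=2 f=6, (1,4) g=1 f=6, (2,2) g=2 f=4, (3,4) g=1 f=4]; closed=[(2,3), (2,4)]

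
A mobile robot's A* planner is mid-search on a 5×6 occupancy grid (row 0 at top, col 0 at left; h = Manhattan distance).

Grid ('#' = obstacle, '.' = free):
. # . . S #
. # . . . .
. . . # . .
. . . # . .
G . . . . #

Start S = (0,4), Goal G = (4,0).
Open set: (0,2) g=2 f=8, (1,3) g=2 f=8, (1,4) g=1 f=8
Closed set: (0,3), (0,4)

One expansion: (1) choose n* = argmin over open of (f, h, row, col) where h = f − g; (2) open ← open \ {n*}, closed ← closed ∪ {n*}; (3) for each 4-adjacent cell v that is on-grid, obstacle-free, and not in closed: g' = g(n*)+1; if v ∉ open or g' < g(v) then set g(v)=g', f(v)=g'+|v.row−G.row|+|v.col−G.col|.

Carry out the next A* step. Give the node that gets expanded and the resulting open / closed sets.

step 1: expand (0,2) (f=8, h=6) → closed; open now [(1,2) g=3 f=8, (1,3) g=2 f=8, (1,4) g=1 f=8]

expanded=(0,2); open=[(1,2) g=3 f=8, (1,3) g=2 f=8, (1,4) g=1 f=8]; closed=[(0,2), (0,3), (0,4)]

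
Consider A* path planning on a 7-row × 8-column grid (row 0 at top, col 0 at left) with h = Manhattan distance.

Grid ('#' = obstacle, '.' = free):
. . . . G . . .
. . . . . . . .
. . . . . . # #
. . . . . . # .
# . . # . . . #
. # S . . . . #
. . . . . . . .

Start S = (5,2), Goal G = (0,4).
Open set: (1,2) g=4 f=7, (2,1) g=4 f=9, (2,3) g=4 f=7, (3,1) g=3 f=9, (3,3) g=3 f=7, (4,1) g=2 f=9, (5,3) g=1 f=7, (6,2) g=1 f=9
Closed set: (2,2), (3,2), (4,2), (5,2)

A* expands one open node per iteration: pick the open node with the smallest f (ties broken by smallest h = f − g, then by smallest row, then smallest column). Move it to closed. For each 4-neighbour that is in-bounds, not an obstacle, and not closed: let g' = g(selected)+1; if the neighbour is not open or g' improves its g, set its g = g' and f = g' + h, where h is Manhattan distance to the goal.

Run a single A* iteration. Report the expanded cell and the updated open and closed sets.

step 1: expand (1,2) (f=7, h=3) → closed; open now [(0,2) g=5 f=7, (1,1) g=5 f=9, (1,3) g=5 f=7, (2,1) g=4 f=9, (2,3) g=4 f=7, (3,1) g=3 f=9, (3,3) g=3 f=7, (4,1) g=2 f=9, (5,3) g=1 f=7, (6,2) g=1 f=9]

expanded=(1,2); open=[(0,2) g=5 f=7, (1,1) g=5 f=9, (1,3) g=5 f=7, (2,1) g=4 f=9, (2,3) g=4 f=7, (3,1) g=3 f=9, (3,3) g=3 f=7, (4,1) g=2 f=9, (5,3) g=1 f=7, (6,2) g=1 f=9]; closed=[(1,2), (2,2), (3,2), (4,2), (5,2)]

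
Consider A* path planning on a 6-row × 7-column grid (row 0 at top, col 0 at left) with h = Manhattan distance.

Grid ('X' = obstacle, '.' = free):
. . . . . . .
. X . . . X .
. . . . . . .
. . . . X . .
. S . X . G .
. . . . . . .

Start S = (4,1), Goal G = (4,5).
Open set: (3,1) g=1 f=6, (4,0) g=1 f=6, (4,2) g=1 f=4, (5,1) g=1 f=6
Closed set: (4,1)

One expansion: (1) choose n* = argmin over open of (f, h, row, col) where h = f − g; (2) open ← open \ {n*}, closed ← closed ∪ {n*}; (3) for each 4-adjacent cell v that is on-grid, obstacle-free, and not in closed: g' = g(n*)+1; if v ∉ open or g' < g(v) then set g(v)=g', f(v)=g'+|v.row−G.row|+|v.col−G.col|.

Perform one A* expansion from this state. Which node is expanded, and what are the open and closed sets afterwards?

expanded=(4,2); open=[(3,1) g=1 f=6, (3,2) g=2 f=6, (4,0) g=1 f=6, (5,1) g=1 f=6, (5,2) g=2 f=6]; closed=[(4,1), (4,2)]

step 1: expand (4,2) (f=4, h=3) → closed; open now [(3,1) g=1 f=6, (3,2) g=2 f=6, (4,0) g=1 f=6, (5,1) g=1 f=6, (5,2) g=2 f=6]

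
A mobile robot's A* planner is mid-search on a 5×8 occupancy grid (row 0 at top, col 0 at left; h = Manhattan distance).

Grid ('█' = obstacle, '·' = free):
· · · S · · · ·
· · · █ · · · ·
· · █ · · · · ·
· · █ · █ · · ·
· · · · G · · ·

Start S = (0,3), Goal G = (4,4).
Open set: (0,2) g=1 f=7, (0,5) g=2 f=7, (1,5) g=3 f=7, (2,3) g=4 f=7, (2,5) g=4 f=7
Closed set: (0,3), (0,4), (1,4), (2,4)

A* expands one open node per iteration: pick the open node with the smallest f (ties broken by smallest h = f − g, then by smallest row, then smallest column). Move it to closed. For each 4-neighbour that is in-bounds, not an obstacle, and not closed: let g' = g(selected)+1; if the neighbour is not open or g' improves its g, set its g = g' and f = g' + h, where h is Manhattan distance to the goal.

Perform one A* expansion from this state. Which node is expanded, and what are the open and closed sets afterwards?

expanded=(2,3); open=[(0,2) g=1 f=7, (0,5) g=2 f=7, (1,5) g=3 f=7, (2,5) g=4 f=7, (3,3) g=5 f=7]; closed=[(0,3), (0,4), (1,4), (2,3), (2,4)]

step 1: expand (2,3) (f=7, h=3) → closed; open now [(0,2) g=1 f=7, (0,5) g=2 f=7, (1,5) g=3 f=7, (2,5) g=4 f=7, (3,3) g=5 f=7]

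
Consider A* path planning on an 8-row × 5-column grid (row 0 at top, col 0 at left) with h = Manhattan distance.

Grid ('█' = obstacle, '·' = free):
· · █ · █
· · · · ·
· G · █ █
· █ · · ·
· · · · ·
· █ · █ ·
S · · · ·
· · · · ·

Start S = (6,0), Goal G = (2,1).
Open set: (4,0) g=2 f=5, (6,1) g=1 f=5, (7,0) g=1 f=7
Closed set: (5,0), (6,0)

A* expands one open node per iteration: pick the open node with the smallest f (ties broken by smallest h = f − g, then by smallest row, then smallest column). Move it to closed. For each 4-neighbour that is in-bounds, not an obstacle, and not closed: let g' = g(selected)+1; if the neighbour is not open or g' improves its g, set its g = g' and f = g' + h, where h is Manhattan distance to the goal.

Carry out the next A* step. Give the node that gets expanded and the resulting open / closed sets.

expanded=(4,0); open=[(3,0) g=3 f=5, (4,1) g=3 f=5, (6,1) g=1 f=5, (7,0) g=1 f=7]; closed=[(4,0), (5,0), (6,0)]

step 1: expand (4,0) (f=5, h=3) → closed; open now [(3,0) g=3 f=5, (4,1) g=3 f=5, (6,1) g=1 f=5, (7,0) g=1 f=7]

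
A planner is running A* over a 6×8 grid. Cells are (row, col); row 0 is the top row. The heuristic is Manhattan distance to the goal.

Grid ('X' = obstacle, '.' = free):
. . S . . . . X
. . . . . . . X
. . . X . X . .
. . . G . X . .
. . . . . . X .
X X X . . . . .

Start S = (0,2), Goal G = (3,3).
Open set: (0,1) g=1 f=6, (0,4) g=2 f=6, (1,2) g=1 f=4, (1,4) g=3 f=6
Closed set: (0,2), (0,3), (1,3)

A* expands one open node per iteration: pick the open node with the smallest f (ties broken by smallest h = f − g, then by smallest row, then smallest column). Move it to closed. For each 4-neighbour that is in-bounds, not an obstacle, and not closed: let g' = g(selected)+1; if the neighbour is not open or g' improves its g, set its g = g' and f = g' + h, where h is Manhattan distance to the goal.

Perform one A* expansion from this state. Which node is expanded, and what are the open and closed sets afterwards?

step 1: expand (1,2) (f=4, h=3) → closed; open now [(0,1) g=1 f=6, (0,4) g=2 f=6, (1,1) g=2 f=6, (1,4) g=3 f=6, (2,2) g=2 f=4]

expanded=(1,2); open=[(0,1) g=1 f=6, (0,4) g=2 f=6, (1,1) g=2 f=6, (1,4) g=3 f=6, (2,2) g=2 f=4]; closed=[(0,2), (0,3), (1,2), (1,3)]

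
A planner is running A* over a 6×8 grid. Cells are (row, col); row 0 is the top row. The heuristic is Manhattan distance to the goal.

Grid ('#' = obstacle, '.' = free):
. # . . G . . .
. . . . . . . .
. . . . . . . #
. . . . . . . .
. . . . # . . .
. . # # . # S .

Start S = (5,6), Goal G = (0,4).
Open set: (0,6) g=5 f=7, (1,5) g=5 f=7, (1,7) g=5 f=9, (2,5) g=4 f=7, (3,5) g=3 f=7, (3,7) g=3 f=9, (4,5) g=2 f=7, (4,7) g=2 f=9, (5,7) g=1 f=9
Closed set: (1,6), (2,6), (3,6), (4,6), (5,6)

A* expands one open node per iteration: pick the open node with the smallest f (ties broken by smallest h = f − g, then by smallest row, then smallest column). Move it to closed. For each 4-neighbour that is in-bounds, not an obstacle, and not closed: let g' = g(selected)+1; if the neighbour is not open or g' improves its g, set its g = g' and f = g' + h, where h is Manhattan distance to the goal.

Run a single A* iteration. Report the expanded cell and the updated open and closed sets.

step 1: expand (0,6) (f=7, h=2) → closed; open now [(0,5) g=6 f=7, (0,7) g=6 f=9, (1,5) g=5 f=7, (1,7) g=5 f=9, (2,5) g=4 f=7, (3,5) g=3 f=7, (3,7) g=3 f=9, (4,5) g=2 f=7, (4,7) g=2 f=9, (5,7) g=1 f=9]

expanded=(0,6); open=[(0,5) g=6 f=7, (0,7) g=6 f=9, (1,5) g=5 f=7, (1,7) g=5 f=9, (2,5) g=4 f=7, (3,5) g=3 f=7, (3,7) g=3 f=9, (4,5) g=2 f=7, (4,7) g=2 f=9, (5,7) g=1 f=9]; closed=[(0,6), (1,6), (2,6), (3,6), (4,6), (5,6)]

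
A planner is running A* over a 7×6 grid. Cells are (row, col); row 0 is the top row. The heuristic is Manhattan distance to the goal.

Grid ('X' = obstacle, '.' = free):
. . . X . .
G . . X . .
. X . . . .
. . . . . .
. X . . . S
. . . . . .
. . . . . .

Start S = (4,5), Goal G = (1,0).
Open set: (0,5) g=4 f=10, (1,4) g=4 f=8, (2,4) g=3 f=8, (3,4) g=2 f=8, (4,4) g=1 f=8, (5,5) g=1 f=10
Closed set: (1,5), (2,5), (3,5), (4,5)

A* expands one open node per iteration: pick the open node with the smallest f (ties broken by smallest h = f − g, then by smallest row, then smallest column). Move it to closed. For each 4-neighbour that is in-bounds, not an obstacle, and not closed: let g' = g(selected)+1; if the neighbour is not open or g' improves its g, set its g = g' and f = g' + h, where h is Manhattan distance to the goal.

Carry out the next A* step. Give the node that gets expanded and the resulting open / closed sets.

step 1: expand (1,4) (f=8, h=4) → closed; open now [(0,4) g=5 f=10, (0,5) g=4 f=10, (2,4) g=3 f=8, (3,4) g=2 f=8, (4,4) g=1 f=8, (5,5) g=1 f=10]

expanded=(1,4); open=[(0,4) g=5 f=10, (0,5) g=4 f=10, (2,4) g=3 f=8, (3,4) g=2 f=8, (4,4) g=1 f=8, (5,5) g=1 f=10]; closed=[(1,4), (1,5), (2,5), (3,5), (4,5)]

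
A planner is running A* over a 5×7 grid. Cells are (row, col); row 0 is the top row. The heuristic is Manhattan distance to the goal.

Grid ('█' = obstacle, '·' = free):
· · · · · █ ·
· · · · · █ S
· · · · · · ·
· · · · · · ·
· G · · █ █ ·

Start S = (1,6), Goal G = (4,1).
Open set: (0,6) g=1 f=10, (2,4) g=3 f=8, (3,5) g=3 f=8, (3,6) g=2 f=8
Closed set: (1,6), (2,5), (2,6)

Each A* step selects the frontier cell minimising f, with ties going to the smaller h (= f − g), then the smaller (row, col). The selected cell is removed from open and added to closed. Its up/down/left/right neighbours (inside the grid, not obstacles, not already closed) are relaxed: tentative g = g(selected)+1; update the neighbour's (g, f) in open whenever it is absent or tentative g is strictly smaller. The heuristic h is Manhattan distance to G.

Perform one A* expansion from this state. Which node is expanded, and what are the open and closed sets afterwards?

step 1: expand (2,4) (f=8, h=5) → closed; open now [(0,6) g=1 f=10, (1,4) g=4 f=10, (2,3) g=4 f=8, (3,4) g=4 f=8, (3,5) g=3 f=8, (3,6) g=2 f=8]

expanded=(2,4); open=[(0,6) g=1 f=10, (1,4) g=4 f=10, (2,3) g=4 f=8, (3,4) g=4 f=8, (3,5) g=3 f=8, (3,6) g=2 f=8]; closed=[(1,6), (2,4), (2,5), (2,6)]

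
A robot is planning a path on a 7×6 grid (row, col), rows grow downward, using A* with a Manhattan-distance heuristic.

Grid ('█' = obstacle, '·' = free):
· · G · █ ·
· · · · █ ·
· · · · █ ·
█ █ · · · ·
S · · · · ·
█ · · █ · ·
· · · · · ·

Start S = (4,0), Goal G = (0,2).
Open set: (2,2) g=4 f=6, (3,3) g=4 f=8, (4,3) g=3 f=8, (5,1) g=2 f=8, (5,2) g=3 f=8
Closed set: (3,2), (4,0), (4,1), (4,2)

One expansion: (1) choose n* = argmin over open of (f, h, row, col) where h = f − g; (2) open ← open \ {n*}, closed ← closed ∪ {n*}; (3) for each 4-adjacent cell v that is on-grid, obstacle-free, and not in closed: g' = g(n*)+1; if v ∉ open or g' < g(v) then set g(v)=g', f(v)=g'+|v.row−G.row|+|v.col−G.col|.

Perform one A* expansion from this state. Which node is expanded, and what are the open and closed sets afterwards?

expanded=(2,2); open=[(1,2) g=5 f=6, (2,1) g=5 f=8, (2,3) g=5 f=8, (3,3) g=4 f=8, (4,3) g=3 f=8, (5,1) g=2 f=8, (5,2) g=3 f=8]; closed=[(2,2), (3,2), (4,0), (4,1), (4,2)]

step 1: expand (2,2) (f=6, h=2) → closed; open now [(1,2) g=5 f=6, (2,1) g=5 f=8, (2,3) g=5 f=8, (3,3) g=4 f=8, (4,3) g=3 f=8, (5,1) g=2 f=8, (5,2) g=3 f=8]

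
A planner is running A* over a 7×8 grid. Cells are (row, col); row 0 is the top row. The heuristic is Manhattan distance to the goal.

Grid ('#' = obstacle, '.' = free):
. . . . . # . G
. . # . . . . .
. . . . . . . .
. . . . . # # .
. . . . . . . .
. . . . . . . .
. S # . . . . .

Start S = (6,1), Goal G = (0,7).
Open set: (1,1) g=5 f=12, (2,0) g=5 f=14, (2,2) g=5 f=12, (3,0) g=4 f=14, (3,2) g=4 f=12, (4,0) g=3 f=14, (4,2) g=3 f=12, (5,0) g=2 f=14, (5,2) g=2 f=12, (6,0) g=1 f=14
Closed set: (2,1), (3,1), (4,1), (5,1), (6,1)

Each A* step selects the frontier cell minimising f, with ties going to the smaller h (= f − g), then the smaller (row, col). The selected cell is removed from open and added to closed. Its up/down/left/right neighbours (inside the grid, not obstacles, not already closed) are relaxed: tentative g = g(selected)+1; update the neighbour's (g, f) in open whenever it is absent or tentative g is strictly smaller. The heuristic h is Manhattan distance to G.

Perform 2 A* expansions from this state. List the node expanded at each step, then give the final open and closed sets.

step 1: expand (1,1) (f=12, h=7) → closed; open now [(0,1) g=6 f=12, (1,0) g=6 f=14, (2,0) g=5 f=14, (2,2) g=5 f=12, (3,0) g=4 f=14, (3,2) g=4 f=12, (4,0) g=3 f=14, (4,2) g=3 f=12, (5,0) g=2 f=14, (5,2) g=2 f=12, (6,0) g=1 f=14]
step 2: expand (0,1) (f=12, h=6) → closed; open now [(0,0) g=7 f=14, (0,2) g=7 f=12, (1,0) g=6 f=14, (2,0) g=5 f=14, (2,2) g=5 f=12, (3,0) g=4 f=14, (3,2) g=4 f=12, (4,0) g=3 f=14, (4,2) g=3 f=12, (5,0) g=2 f=14, (5,2) g=2 f=12, (6,0) g=1 f=14]

order=[(1,1) → (0,1)]; open=[(0,0) g=7 f=14, (0,2) g=7 f=12, (1,0) g=6 f=14, (2,0) g=5 f=14, (2,2) g=5 f=12, (3,0) g=4 f=14, (3,2) g=4 f=12, (4,0) g=3 f=14, (4,2) g=3 f=12, (5,0) g=2 f=14, (5,2) g=2 f=12, (6,0) g=1 f=14]; closed=[(0,1), (1,1), (2,1), (3,1), (4,1), (5,1), (6,1)]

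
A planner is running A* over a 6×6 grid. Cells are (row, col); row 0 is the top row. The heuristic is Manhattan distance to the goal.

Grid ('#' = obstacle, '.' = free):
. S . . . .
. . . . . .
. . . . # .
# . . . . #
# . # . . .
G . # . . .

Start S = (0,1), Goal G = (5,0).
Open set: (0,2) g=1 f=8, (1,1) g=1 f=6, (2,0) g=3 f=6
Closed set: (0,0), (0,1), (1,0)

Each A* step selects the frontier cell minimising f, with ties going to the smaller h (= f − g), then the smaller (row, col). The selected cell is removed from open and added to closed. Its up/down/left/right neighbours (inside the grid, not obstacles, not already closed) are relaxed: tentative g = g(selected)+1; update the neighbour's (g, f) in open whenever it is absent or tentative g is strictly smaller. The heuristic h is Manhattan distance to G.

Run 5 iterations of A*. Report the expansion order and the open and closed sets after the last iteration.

step 1: expand (2,0) (f=6, h=3) → closed; open now [(0,2) g=1 f=8, (1,1) g=1 f=6, (2,1) g=4 f=8]
step 2: expand (1,1) (f=6, h=5) → closed; open now [(0,2) g=1 f=8, (1,2) g=2 f=8, (2,1) g=2 f=6]
step 3: expand (2,1) (f=6, h=4) → closed; open now [(0,2) g=1 f=8, (1,2) g=2 f=8, (2,2) g=3 f=8, (3,1) g=3 f=6]
step 4: expand (3,1) (f=6, h=3) → closed; open now [(0,2) g=1 f=8, (1,2) g=2 f=8, (2,2) g=3 f=8, (3,2) g=4 f=8, (4,1) g=4 f=6]
step 5: expand (4,1) (f=6, h=2) → closed; open now [(0,2) g=1 f=8, (1,2) g=2 f=8, (2,2) g=3 f=8, (3,2) g=4 f=8, (5,1) g=5 f=6]

order=[(2,0) → (1,1) → (2,1) → (3,1) → (4,1)]; open=[(0,2) g=1 f=8, (1,2) g=2 f=8, (2,2) g=3 f=8, (3,2) g=4 f=8, (5,1) g=5 f=6]; closed=[(0,0), (0,1), (1,0), (1,1), (2,0), (2,1), (3,1), (4,1)]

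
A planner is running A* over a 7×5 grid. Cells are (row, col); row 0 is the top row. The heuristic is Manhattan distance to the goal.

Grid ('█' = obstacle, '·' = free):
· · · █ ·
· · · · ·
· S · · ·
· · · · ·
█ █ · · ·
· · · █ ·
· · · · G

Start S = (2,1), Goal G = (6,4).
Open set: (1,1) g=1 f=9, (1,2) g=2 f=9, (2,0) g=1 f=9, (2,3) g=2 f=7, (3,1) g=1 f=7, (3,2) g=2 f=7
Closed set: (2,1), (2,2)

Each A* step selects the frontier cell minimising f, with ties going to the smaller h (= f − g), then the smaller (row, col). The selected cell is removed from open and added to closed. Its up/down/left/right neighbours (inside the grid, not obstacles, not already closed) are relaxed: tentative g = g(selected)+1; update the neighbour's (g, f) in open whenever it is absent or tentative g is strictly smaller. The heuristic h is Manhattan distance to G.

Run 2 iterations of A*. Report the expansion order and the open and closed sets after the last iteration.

step 1: expand (2,3) (f=7, h=5) → closed; open now [(1,1) g=1 f=9, (1,2) g=2 f=9, (1,3) g=3 f=9, (2,0) g=1 f=9, (2,4) g=3 f=7, (3,1) g=1 f=7, (3,2) g=2 f=7, (3,3) g=3 f=7]
step 2: expand (2,4) (f=7, h=4) → closed; open now [(1,1) g=1 f=9, (1,2) g=2 f=9, (1,3) g=3 f=9, (1,4) g=4 f=9, (2,0) g=1 f=9, (3,1) g=1 f=7, (3,2) g=2 f=7, (3,3) g=3 f=7, (3,4) g=4 f=7]

order=[(2,3) → (2,4)]; open=[(1,1) g=1 f=9, (1,2) g=2 f=9, (1,3) g=3 f=9, (1,4) g=4 f=9, (2,0) g=1 f=9, (3,1) g=1 f=7, (3,2) g=2 f=7, (3,3) g=3 f=7, (3,4) g=4 f=7]; closed=[(2,1), (2,2), (2,3), (2,4)]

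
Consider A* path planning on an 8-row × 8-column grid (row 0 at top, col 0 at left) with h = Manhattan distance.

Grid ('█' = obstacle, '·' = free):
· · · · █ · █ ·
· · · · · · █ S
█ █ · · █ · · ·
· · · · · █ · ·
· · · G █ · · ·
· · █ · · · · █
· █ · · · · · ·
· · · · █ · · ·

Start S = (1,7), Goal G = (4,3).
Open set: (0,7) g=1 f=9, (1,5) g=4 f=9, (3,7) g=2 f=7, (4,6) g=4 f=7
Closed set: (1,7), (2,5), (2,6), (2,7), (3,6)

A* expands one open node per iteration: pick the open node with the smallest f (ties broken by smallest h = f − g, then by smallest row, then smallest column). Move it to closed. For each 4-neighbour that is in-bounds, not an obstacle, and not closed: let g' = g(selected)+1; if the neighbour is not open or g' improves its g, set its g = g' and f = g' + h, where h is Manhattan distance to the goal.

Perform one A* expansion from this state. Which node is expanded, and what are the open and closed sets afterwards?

expanded=(4,6); open=[(0,7) g=1 f=9, (1,5) g=4 f=9, (3,7) g=2 f=7, (4,5) g=5 f=7, (4,7) g=5 f=9, (5,6) g=5 f=9]; closed=[(1,7), (2,5), (2,6), (2,7), (3,6), (4,6)]

step 1: expand (4,6) (f=7, h=3) → closed; open now [(0,7) g=1 f=9, (1,5) g=4 f=9, (3,7) g=2 f=7, (4,5) g=5 f=7, (4,7) g=5 f=9, (5,6) g=5 f=9]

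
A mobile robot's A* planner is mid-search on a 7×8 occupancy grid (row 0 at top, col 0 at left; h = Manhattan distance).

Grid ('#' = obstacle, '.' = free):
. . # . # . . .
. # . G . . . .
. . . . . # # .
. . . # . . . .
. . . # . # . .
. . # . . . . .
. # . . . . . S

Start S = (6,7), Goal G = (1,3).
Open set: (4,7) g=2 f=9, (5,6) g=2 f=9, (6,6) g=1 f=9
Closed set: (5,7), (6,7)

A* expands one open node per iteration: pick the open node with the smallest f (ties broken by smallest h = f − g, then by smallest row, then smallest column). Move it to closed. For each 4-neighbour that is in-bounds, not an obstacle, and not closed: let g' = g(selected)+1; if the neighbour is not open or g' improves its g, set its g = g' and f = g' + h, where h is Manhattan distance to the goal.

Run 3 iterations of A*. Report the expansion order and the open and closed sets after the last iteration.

step 1: expand (4,7) (f=9, h=7) → closed; open now [(3,7) g=3 f=9, (4,6) g=3 f=9, (5,6) g=2 f=9, (6,6) g=1 f=9]
step 2: expand (3,7) (f=9, h=6) → closed; open now [(2,7) g=4 f=9, (3,6) g=4 f=9, (4,6) g=3 f=9, (5,6) g=2 f=9, (6,6) g=1 f=9]
step 3: expand (2,7) (f=9, h=5) → closed; open now [(1,7) g=5 f=9, (3,6) g=4 f=9, (4,6) g=3 f=9, (5,6) g=2 f=9, (6,6) g=1 f=9]

order=[(4,7) → (3,7) → (2,7)]; open=[(1,7) g=5 f=9, (3,6) g=4 f=9, (4,6) g=3 f=9, (5,6) g=2 f=9, (6,6) g=1 f=9]; closed=[(2,7), (3,7), (4,7), (5,7), (6,7)]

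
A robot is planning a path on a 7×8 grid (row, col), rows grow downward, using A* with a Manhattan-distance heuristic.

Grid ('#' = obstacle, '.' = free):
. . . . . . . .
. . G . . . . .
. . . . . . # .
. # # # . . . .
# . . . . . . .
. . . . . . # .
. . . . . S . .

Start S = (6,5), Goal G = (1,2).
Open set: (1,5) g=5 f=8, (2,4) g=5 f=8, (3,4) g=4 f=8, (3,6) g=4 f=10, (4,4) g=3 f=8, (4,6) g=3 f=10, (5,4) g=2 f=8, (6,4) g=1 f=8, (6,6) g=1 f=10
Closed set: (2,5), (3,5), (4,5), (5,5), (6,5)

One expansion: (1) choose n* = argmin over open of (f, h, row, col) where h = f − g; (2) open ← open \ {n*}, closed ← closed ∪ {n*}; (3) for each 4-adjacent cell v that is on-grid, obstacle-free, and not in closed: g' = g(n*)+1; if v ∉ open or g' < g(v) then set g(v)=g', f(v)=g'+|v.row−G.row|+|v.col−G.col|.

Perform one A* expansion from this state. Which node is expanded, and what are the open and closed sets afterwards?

expanded=(1,5); open=[(0,5) g=6 f=10, (1,4) g=6 f=8, (1,6) g=6 f=10, (2,4) g=5 f=8, (3,4) g=4 f=8, (3,6) g=4 f=10, (4,4) g=3 f=8, (4,6) g=3 f=10, (5,4) g=2 f=8, (6,4) g=1 f=8, (6,6) g=1 f=10]; closed=[(1,5), (2,5), (3,5), (4,5), (5,5), (6,5)]

step 1: expand (1,5) (f=8, h=3) → closed; open now [(0,5) g=6 f=10, (1,4) g=6 f=8, (1,6) g=6 f=10, (2,4) g=5 f=8, (3,4) g=4 f=8, (3,6) g=4 f=10, (4,4) g=3 f=8, (4,6) g=3 f=10, (5,4) g=2 f=8, (6,4) g=1 f=8, (6,6) g=1 f=10]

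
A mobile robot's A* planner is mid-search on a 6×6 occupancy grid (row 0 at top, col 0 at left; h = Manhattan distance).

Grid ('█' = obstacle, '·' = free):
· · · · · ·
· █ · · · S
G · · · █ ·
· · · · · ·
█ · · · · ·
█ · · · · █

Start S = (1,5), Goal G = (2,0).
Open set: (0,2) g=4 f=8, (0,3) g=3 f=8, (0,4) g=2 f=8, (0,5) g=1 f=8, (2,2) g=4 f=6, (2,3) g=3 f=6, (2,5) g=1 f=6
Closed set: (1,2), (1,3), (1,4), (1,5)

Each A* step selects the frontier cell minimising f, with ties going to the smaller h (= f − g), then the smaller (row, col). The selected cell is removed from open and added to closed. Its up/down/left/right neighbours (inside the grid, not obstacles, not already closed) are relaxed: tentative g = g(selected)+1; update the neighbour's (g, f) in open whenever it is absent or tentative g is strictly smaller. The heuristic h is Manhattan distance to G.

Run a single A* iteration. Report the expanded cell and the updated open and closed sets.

step 1: expand (2,2) (f=6, h=2) → closed; open now [(0,2) g=4 f=8, (0,3) g=3 f=8, (0,4) g=2 f=8, (0,5) g=1 f=8, (2,1) g=5 f=6, (2,3) g=3 f=6, (2,5) g=1 f=6, (3,2) g=5 f=8]

expanded=(2,2); open=[(0,2) g=4 f=8, (0,3) g=3 f=8, (0,4) g=2 f=8, (0,5) g=1 f=8, (2,1) g=5 f=6, (2,3) g=3 f=6, (2,5) g=1 f=6, (3,2) g=5 f=8]; closed=[(1,2), (1,3), (1,4), (1,5), (2,2)]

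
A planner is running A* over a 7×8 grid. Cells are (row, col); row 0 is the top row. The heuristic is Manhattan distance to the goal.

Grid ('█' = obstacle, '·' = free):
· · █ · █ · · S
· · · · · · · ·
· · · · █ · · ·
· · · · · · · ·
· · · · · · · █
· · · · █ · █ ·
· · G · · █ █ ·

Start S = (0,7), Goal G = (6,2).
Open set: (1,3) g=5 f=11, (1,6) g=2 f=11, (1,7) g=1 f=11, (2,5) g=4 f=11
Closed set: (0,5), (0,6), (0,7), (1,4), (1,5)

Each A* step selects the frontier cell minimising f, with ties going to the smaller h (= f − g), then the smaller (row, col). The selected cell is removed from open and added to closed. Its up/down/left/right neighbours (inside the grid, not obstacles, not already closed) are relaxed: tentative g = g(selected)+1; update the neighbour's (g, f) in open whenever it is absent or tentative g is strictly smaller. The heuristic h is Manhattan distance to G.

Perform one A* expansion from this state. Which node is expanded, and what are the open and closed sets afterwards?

expanded=(1,3); open=[(0,3) g=6 f=13, (1,2) g=6 f=11, (1,6) g=2 f=11, (1,7) g=1 f=11, (2,3) g=6 f=11, (2,5) g=4 f=11]; closed=[(0,5), (0,6), (0,7), (1,3), (1,4), (1,5)]

step 1: expand (1,3) (f=11, h=6) → closed; open now [(0,3) g=6 f=13, (1,2) g=6 f=11, (1,6) g=2 f=11, (1,7) g=1 f=11, (2,3) g=6 f=11, (2,5) g=4 f=11]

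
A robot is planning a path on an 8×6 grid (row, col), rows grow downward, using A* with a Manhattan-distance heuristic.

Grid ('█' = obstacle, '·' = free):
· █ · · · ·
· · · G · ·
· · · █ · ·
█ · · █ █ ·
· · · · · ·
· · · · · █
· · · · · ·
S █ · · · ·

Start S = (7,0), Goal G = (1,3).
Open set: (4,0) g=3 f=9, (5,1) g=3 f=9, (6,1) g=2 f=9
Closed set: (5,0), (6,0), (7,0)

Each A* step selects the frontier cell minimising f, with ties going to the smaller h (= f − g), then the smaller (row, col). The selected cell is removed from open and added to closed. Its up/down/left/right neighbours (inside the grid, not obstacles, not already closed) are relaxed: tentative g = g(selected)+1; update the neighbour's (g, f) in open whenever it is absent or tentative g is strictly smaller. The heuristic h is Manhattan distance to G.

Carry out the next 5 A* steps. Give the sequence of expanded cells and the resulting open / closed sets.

step 1: expand (4,0) (f=9, h=6) → closed; open now [(4,1) g=4 f=9, (5,1) g=3 f=9, (6,1) g=2 f=9]
step 2: expand (4,1) (f=9, h=5) → closed; open now [(3,1) g=5 f=9, (4,2) g=5 f=9, (5,1) g=3 f=9, (6,1) g=2 f=9]
step 3: expand (3,1) (f=9, h=4) → closed; open now [(2,1) g=6 f=9, (3,2) g=6 f=9, (4,2) g=5 f=9, (5,1) g=3 f=9, (6,1) g=2 f=9]
step 4: expand (2,1) (f=9, h=3) → closed; open now [(1,1) g=7 f=9, (2,0) g=7 f=11, (2,2) g=7 f=9, (3,2) g=6 f=9, (4,2) g=5 f=9, (5,1) g=3 f=9, (6,1) g=2 f=9]
step 5: expand (1,1) (f=9, h=2) → closed; open now [(1,0) g=8 f=11, (1,2) g=8 f=9, (2,0) g=7 f=11, (2,2) g=7 f=9, (3,2) g=6 f=9, (4,2) g=5 f=9, (5,1) g=3 f=9, (6,1) g=2 f=9]

order=[(4,0) → (4,1) → (3,1) → (2,1) → (1,1)]; open=[(1,0) g=8 f=11, (1,2) g=8 f=9, (2,0) g=7 f=11, (2,2) g=7 f=9, (3,2) g=6 f=9, (4,2) g=5 f=9, (5,1) g=3 f=9, (6,1) g=2 f=9]; closed=[(1,1), (2,1), (3,1), (4,0), (4,1), (5,0), (6,0), (7,0)]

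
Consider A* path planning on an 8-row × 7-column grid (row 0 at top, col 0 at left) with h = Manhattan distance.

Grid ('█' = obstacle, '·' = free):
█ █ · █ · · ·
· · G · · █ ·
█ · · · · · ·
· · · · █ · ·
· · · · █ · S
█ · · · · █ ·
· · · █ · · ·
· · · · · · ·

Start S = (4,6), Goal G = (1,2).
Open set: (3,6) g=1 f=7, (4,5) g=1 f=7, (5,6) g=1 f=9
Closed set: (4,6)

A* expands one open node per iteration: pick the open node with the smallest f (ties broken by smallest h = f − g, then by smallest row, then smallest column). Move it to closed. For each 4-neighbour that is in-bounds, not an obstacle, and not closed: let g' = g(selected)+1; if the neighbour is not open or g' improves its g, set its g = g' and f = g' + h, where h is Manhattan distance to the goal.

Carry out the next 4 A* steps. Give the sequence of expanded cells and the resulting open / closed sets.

order=[(3,6) → (2,6) → (1,6) → (2,5)]; open=[(0,6) g=4 f=9, (2,4) g=4 f=7, (3,5) g=2 f=7, (4,5) g=1 f=7, (5,6) g=1 f=9]; closed=[(1,6), (2,5), (2,6), (3,6), (4,6)]

step 1: expand (3,6) (f=7, h=6) → closed; open now [(2,6) g=2 f=7, (3,5) g=2 f=7, (4,5) g=1 f=7, (5,6) g=1 f=9]
step 2: expand (2,6) (f=7, h=5) → closed; open now [(1,6) g=3 f=7, (2,5) g=3 f=7, (3,5) g=2 f=7, (4,5) g=1 f=7, (5,6) g=1 f=9]
step 3: expand (1,6) (f=7, h=4) → closed; open now [(0,6) g=4 f=9, (2,5) g=3 f=7, (3,5) g=2 f=7, (4,5) g=1 f=7, (5,6) g=1 f=9]
step 4: expand (2,5) (f=7, h=4) → closed; open now [(0,6) g=4 f=9, (2,4) g=4 f=7, (3,5) g=2 f=7, (4,5) g=1 f=7, (5,6) g=1 f=9]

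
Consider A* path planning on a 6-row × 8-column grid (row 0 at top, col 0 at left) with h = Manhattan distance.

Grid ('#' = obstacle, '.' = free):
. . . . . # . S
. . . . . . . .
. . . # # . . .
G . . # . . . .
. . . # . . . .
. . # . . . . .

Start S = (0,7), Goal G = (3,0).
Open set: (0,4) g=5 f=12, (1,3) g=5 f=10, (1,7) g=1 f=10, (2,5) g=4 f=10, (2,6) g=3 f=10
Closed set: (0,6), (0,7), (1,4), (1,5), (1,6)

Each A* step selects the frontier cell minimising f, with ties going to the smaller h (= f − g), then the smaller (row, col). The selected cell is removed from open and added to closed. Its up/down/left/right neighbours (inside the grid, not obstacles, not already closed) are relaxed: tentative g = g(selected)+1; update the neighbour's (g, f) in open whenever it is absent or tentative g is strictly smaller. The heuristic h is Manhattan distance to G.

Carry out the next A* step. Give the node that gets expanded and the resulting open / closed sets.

step 1: expand (1,3) (f=10, h=5) → closed; open now [(0,3) g=6 f=12, (0,4) g=5 f=12, (1,2) g=6 f=10, (1,7) g=1 f=10, (2,5) g=4 f=10, (2,6) g=3 f=10]

expanded=(1,3); open=[(0,3) g=6 f=12, (0,4) g=5 f=12, (1,2) g=6 f=10, (1,7) g=1 f=10, (2,5) g=4 f=10, (2,6) g=3 f=10]; closed=[(0,6), (0,7), (1,3), (1,4), (1,5), (1,6)]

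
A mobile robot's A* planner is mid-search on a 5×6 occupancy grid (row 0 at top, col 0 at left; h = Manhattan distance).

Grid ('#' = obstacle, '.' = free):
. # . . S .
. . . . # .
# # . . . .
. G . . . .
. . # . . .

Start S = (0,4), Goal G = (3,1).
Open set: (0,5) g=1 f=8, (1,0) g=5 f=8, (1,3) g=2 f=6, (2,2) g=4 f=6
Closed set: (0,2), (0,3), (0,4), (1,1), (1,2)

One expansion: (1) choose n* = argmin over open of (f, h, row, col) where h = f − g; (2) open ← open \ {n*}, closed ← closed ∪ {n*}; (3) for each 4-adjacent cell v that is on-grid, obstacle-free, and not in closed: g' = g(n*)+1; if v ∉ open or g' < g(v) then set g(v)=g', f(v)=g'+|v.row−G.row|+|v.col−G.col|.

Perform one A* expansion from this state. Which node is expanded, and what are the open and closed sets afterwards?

expanded=(2,2); open=[(0,5) g=1 f=8, (1,0) g=5 f=8, (1,3) g=2 f=6, (2,3) g=5 f=8, (3,2) g=5 f=6]; closed=[(0,2), (0,3), (0,4), (1,1), (1,2), (2,2)]

step 1: expand (2,2) (f=6, h=2) → closed; open now [(0,5) g=1 f=8, (1,0) g=5 f=8, (1,3) g=2 f=6, (2,3) g=5 f=8, (3,2) g=5 f=6]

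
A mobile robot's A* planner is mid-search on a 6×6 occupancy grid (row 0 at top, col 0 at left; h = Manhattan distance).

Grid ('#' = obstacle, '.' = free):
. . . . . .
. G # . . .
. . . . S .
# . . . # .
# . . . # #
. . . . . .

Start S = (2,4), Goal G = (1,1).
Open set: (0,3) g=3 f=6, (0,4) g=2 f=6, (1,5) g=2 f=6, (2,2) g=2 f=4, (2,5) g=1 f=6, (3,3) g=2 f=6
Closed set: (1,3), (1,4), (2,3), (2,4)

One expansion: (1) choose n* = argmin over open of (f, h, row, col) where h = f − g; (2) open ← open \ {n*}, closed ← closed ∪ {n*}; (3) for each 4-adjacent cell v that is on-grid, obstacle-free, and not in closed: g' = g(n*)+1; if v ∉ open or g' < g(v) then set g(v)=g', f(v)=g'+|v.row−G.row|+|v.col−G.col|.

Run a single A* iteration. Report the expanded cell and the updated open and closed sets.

expanded=(2,2); open=[(0,3) g=3 f=6, (0,4) g=2 f=6, (1,5) g=2 f=6, (2,1) g=3 f=4, (2,5) g=1 f=6, (3,2) g=3 f=6, (3,3) g=2 f=6]; closed=[(1,3), (1,4), (2,2), (2,3), (2,4)]

step 1: expand (2,2) (f=4, h=2) → closed; open now [(0,3) g=3 f=6, (0,4) g=2 f=6, (1,5) g=2 f=6, (2,1) g=3 f=4, (2,5) g=1 f=6, (3,2) g=3 f=6, (3,3) g=2 f=6]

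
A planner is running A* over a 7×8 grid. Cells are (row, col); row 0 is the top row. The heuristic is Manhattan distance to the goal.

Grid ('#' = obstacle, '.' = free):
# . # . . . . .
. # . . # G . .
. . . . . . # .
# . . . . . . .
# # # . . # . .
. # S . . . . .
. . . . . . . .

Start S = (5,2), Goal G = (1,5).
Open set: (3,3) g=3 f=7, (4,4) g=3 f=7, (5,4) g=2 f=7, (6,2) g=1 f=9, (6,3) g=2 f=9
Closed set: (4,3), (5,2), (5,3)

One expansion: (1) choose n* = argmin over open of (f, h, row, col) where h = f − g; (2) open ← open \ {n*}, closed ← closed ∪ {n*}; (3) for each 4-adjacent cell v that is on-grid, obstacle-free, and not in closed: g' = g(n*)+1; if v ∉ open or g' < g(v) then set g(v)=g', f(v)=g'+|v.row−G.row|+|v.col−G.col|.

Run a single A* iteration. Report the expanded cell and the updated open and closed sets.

step 1: expand (3,3) (f=7, h=4) → closed; open now [(2,3) g=4 f=7, (3,2) g=4 f=9, (3,4) g=4 f=7, (4,4) g=3 f=7, (5,4) g=2 f=7, (6,2) g=1 f=9, (6,3) g=2 f=9]

expanded=(3,3); open=[(2,3) g=4 f=7, (3,2) g=4 f=9, (3,4) g=4 f=7, (4,4) g=3 f=7, (5,4) g=2 f=7, (6,2) g=1 f=9, (6,3) g=2 f=9]; closed=[(3,3), (4,3), (5,2), (5,3)]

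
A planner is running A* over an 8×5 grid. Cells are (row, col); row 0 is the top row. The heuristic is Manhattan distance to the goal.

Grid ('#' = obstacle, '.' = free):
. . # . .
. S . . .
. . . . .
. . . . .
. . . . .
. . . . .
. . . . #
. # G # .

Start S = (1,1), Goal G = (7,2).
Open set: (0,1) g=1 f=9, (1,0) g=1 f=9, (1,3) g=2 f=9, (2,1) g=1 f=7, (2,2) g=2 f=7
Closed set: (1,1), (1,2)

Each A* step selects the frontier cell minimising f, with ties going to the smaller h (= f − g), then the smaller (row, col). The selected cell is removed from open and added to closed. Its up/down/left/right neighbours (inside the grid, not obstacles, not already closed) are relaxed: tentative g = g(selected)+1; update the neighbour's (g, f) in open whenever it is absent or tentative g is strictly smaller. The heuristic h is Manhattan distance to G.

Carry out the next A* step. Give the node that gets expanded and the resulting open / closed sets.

expanded=(2,2); open=[(0,1) g=1 f=9, (1,0) g=1 f=9, (1,3) g=2 f=9, (2,1) g=1 f=7, (2,3) g=3 f=9, (3,2) g=3 f=7]; closed=[(1,1), (1,2), (2,2)]

step 1: expand (2,2) (f=7, h=5) → closed; open now [(0,1) g=1 f=9, (1,0) g=1 f=9, (1,3) g=2 f=9, (2,1) g=1 f=7, (2,3) g=3 f=9, (3,2) g=3 f=7]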